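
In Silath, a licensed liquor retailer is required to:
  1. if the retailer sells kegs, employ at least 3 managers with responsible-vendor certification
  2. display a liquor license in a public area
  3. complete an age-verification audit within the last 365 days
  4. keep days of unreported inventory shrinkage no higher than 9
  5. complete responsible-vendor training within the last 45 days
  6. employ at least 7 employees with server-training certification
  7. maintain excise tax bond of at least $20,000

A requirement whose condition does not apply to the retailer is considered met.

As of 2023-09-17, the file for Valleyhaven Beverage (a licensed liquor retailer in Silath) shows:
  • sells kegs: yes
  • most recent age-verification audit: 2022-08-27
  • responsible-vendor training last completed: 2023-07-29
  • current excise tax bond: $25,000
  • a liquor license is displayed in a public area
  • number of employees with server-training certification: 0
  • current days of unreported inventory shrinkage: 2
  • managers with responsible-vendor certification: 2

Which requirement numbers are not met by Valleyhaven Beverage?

1. condition 'sells kegs' holds; managers with responsible-vendor certification 2 < 3 → not met
2. liquor license present → met
3. age-verification audit 386 days ago vs limit 365 → not met
4. days of unreported inventory shrinkage 2 ≤ 9 → met
5. responsible-vendor training 50 days ago vs limit 45 → not met
6. employees with server-training certification 0 < 7 → not met
7. excise tax bond $25,000 ≥ $20,000 → met
Not met: 1, 3, 5, 6

1, 3, 5, 6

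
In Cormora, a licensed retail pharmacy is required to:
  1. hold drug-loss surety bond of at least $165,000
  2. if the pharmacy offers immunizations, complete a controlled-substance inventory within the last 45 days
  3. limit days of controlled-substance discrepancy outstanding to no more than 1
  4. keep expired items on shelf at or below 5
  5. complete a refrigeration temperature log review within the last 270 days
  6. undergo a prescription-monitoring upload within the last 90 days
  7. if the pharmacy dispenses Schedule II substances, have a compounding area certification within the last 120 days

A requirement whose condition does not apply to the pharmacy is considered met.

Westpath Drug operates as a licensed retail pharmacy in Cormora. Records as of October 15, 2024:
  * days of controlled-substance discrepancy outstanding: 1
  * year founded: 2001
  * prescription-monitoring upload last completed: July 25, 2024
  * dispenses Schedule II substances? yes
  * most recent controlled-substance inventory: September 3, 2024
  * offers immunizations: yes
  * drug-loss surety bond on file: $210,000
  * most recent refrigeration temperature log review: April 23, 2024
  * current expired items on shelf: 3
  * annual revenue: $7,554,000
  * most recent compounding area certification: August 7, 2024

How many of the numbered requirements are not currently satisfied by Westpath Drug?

0

1. drug-loss surety bond $210,000 ≥ $165,000 → met
2. condition 'offers immunizations' holds; controlled-substance inventory 42 days ago vs limit 45 → met
3. days of controlled-substance discrepancy outstanding 1 ≤ 1 → met
4. expired items on shelf 3 ≤ 5 → met
5. refrigeration temperature log review 175 days ago vs limit 270 → met
6. prescription-monitoring upload 82 days ago vs limit 90 → met
7. condition 'dispenses Schedule II substances' holds; compounding area certification 69 days ago vs limit 120 → met
Not met: 0 of 7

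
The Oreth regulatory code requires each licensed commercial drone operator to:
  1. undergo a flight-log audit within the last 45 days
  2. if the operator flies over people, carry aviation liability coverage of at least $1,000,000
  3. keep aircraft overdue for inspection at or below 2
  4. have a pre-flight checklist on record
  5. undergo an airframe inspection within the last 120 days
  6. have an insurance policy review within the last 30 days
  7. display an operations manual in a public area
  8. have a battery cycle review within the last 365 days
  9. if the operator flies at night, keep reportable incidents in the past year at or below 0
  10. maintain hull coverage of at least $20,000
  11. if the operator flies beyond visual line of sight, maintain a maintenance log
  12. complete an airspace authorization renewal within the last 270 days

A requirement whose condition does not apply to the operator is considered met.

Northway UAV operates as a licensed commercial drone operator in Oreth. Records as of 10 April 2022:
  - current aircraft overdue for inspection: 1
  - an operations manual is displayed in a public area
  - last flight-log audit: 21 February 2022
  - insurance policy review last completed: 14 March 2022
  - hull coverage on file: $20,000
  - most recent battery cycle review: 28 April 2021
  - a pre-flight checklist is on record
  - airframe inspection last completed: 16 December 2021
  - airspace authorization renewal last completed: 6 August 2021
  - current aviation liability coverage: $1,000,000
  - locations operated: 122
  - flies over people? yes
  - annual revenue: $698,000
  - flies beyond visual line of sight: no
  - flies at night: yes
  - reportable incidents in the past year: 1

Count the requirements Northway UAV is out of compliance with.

2

1. flight-log audit 48 days ago vs limit 45 → not met
2. condition 'flies over people' holds; aviation liability coverage $1,000,000 ≥ $1,000,000 → met
3. aircraft overdue for inspection 1 ≤ 2 → met
4. pre-flight checklist present → met
5. airframe inspection 115 days ago vs limit 120 → met
6. insurance policy review 27 days ago vs limit 30 → met
7. operations manual present → met
8. battery cycle review 347 days ago vs limit 365 → met
9. condition 'flies at night' holds; reportable incidents in the past year 1 > 0 → not met
10. hull coverage $20,000 ≥ $20,000 → met
11. condition 'flies beyond visual line of sight' does not hold → requirement n/a → met
12. airspace authorization renewal 247 days ago vs limit 270 → met
Not met: 2 of 12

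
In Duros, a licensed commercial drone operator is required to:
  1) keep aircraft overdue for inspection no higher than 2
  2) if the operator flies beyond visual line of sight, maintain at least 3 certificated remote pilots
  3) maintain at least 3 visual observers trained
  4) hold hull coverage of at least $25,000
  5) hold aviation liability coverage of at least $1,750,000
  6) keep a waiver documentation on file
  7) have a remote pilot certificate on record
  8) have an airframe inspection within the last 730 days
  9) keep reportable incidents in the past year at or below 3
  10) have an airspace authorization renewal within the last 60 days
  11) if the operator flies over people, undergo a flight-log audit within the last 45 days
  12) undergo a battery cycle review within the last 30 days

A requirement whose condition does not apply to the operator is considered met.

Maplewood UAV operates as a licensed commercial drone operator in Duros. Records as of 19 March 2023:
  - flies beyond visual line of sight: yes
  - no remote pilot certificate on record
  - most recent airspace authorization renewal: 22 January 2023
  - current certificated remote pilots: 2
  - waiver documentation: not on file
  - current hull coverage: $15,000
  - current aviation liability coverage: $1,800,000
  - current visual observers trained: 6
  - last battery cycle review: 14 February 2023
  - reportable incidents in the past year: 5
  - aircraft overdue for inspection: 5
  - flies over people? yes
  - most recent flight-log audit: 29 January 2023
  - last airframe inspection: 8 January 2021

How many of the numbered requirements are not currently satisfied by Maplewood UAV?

1. aircraft overdue for inspection 5 > 2 → not met
2. condition 'flies beyond visual line of sight' holds; certificated remote pilots 2 < 3 → not met
3. visual observers trained 6 ≥ 3 → met
4. hull coverage $15,000 < $25,000 → not met
5. aviation liability coverage $1,800,000 ≥ $1,750,000 → met
6. waiver documentation absent → not met
7. remote pilot certificate absent → not met
8. airframe inspection 800 days ago vs limit 730 → not met
9. reportable incidents in the past year 5 > 3 → not met
10. airspace authorization renewal 56 days ago vs limit 60 → met
11. condition 'flies over people' holds; flight-log audit 49 days ago vs limit 45 → not met
12. battery cycle review 33 days ago vs limit 30 → not met
Not met: 9 of 12

9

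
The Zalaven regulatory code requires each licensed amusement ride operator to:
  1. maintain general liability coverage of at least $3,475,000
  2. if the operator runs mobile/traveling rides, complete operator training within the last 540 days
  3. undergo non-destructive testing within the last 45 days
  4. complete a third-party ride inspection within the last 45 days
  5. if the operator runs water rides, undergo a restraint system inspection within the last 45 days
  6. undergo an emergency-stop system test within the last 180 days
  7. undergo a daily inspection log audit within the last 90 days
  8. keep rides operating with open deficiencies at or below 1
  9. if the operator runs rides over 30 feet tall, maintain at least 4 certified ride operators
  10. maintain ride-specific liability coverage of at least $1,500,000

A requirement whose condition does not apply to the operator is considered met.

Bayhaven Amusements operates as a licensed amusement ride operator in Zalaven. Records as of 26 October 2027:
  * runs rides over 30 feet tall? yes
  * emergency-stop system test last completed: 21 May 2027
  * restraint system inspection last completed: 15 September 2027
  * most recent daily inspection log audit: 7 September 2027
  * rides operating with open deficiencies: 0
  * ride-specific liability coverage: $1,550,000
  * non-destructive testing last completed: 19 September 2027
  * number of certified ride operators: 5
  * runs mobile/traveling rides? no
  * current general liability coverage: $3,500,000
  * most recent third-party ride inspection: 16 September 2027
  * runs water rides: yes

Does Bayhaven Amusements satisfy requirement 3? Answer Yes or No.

Yes

3. non-destructive testing 37 days ago vs limit 45 → met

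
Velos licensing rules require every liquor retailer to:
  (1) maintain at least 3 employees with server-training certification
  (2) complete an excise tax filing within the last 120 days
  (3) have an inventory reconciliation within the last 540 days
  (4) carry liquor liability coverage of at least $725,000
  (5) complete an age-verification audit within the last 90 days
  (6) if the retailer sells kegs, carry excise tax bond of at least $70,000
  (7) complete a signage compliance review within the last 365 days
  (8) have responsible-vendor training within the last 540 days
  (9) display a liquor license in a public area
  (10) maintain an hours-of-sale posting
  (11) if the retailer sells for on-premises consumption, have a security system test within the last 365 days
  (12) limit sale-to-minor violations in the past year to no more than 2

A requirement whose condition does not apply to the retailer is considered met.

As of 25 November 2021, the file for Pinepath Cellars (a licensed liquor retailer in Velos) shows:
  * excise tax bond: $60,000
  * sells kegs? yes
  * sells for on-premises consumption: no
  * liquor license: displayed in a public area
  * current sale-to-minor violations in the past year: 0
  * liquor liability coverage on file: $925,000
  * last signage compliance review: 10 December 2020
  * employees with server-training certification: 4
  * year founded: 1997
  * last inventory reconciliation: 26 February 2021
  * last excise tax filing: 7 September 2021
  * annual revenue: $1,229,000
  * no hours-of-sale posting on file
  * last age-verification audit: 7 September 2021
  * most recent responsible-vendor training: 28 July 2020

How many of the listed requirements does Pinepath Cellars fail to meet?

1. employees with server-training certification 4 ≥ 3 → met
2. excise tax filing 79 days ago vs limit 120 → met
3. inventory reconciliation 272 days ago vs limit 540 → met
4. liquor liability coverage $925,000 ≥ $725,000 → met
5. age-verification audit 79 days ago vs limit 90 → met
6. condition 'sells kegs' holds; excise tax bond $60,000 < $70,000 → not met
7. signage compliance review 350 days ago vs limit 365 → met
8. responsible-vendor training 485 days ago vs limit 540 → met
9. liquor license present → met
10. hours-of-sale posting absent → not met
11. condition 'sells for on-premises consumption' does not hold → requirement n/a → met
12. sale-to-minor violations in the past year 0 ≤ 2 → met
Not met: 2 of 12

2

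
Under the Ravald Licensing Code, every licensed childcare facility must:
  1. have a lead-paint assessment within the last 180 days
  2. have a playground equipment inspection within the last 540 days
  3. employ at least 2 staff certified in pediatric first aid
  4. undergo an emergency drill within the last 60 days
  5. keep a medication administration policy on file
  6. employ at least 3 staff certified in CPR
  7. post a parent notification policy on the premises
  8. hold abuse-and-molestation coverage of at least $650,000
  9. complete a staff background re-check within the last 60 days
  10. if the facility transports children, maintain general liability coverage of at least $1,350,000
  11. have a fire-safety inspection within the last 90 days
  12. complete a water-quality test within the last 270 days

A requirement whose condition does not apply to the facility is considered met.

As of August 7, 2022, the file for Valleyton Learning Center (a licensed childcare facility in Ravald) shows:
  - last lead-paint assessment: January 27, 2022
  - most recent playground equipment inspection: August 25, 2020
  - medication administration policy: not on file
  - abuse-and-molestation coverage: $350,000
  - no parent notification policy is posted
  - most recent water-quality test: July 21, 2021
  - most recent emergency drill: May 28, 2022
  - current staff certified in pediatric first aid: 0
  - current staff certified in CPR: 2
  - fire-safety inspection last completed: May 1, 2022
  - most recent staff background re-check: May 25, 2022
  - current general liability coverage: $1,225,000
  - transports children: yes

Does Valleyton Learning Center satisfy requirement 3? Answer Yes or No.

No

3. staff certified in pediatric first aid 0 < 2 → not met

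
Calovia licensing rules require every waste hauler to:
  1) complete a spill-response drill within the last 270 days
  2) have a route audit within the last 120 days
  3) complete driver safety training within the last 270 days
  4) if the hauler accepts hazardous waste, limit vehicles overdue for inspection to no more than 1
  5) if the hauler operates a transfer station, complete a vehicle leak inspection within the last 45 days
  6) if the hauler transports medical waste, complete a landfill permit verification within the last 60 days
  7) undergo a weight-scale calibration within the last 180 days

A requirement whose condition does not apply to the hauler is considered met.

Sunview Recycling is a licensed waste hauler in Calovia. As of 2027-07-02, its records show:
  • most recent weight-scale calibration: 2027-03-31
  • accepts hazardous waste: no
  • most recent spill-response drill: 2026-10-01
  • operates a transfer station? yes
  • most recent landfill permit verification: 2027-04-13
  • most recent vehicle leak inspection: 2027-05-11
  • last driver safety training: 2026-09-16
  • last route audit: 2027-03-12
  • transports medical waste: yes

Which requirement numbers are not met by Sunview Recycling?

1. spill-response drill 274 days ago vs limit 270 → not met
2. route audit 112 days ago vs limit 120 → met
3. driver safety training 289 days ago vs limit 270 → not met
4. condition 'accepts hazardous waste' does not hold → requirement n/a → met
5. condition 'operates a transfer station' holds; vehicle leak inspection 52 days ago vs limit 45 → not met
6. condition 'transports medical waste' holds; landfill permit verification 80 days ago vs limit 60 → not met
7. weight-scale calibration 93 days ago vs limit 180 → met
Not met: 1, 3, 5, 6

1, 3, 5, 6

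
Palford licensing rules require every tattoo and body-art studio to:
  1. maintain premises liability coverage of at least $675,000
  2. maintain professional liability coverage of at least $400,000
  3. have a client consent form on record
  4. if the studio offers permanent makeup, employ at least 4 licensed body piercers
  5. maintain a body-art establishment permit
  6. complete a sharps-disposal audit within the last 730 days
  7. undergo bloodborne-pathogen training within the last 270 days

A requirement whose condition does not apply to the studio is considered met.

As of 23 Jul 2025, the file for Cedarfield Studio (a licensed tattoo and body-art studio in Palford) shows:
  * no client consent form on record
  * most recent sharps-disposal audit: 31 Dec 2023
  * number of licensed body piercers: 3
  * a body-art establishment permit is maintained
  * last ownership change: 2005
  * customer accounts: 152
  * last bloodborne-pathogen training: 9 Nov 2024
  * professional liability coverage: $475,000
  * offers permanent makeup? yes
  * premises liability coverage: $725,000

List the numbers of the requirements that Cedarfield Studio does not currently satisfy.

1. premises liability coverage $725,000 ≥ $675,000 → met
2. professional liability coverage $475,000 ≥ $400,000 → met
3. client consent form absent → not met
4. condition 'offers permanent makeup' holds; licensed body piercers 3 < 4 → not met
5. body-art establishment permit present → met
6. sharps-disposal audit 570 days ago vs limit 730 → met
7. bloodborne-pathogen training 256 days ago vs limit 270 → met
Not met: 3, 4

3, 4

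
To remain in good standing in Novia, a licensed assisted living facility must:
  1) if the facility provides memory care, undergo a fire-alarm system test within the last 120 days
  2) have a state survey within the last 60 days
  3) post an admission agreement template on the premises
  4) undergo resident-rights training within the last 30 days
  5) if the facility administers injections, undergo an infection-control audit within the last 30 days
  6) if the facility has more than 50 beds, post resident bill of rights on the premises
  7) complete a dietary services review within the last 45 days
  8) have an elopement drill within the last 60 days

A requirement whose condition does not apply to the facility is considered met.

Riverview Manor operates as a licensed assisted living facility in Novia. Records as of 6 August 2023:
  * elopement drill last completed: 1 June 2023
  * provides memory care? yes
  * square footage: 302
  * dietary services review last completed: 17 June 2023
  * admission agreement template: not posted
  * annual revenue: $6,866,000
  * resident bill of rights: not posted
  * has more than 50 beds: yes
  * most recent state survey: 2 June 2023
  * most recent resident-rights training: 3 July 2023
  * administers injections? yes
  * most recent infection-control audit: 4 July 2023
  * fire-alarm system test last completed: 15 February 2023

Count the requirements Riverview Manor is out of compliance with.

1. condition 'provides memory care' holds; fire-alarm system test 172 days ago vs limit 120 → not met
2. state survey 65 days ago vs limit 60 → not met
3. admission agreement template absent → not met
4. resident-rights training 34 days ago vs limit 30 → not met
5. condition 'administers injections' holds; infection-control audit 33 days ago vs limit 30 → not met
6. condition 'has more than 50 beds' holds; resident bill of rights absent → not met
7. dietary services review 50 days ago vs limit 45 → not met
8. elopement drill 66 days ago vs limit 60 → not met
Not met: 8 of 8

8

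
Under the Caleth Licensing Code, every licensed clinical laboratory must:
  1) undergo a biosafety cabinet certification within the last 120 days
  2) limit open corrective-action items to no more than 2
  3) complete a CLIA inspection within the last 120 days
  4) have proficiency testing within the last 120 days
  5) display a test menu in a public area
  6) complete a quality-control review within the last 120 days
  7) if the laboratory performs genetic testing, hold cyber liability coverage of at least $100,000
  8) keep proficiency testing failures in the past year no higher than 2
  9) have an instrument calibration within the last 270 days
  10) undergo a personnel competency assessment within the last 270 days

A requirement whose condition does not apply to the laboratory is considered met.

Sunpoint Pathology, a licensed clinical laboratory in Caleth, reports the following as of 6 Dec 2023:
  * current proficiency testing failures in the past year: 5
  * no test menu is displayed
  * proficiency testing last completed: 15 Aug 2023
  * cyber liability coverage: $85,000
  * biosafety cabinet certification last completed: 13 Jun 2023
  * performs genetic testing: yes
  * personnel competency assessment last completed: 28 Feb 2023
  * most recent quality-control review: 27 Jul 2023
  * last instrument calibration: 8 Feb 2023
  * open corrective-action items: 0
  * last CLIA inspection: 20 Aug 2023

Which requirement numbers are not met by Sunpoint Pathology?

1, 5, 6, 7, 8, 9, 10

1. biosafety cabinet certification 176 days ago vs limit 120 → not met
2. open corrective-action items 0 ≤ 2 → met
3. CLIA inspection 108 days ago vs limit 120 → met
4. proficiency testing 113 days ago vs limit 120 → met
5. test menu absent → not met
6. quality-control review 132 days ago vs limit 120 → not met
7. condition 'performs genetic testing' holds; cyber liability coverage $85,000 < $100,000 → not met
8. proficiency testing failures in the past year 5 > 2 → not met
9. instrument calibration 301 days ago vs limit 270 → not met
10. personnel competency assessment 281 days ago vs limit 270 → not met
Not met: 1, 5, 6, 7, 8, 9, 10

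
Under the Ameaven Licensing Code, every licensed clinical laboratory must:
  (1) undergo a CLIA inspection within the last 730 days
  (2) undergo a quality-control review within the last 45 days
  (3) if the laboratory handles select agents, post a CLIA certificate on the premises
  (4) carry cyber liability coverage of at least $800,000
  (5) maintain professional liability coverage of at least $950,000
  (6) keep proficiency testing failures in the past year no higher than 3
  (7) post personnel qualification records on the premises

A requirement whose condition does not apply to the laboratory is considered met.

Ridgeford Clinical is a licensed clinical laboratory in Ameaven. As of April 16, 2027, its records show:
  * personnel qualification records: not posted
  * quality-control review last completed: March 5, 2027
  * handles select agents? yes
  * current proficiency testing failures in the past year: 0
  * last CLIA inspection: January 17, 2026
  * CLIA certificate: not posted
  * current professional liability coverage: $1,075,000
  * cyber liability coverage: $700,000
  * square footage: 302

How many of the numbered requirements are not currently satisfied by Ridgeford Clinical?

3

1. CLIA inspection 454 days ago vs limit 730 → met
2. quality-control review 42 days ago vs limit 45 → met
3. condition 'handles select agents' holds; CLIA certificate absent → not met
4. cyber liability coverage $700,000 < $800,000 → not met
5. professional liability coverage $1,075,000 ≥ $950,000 → met
6. proficiency testing failures in the past year 0 ≤ 3 → met
7. personnel qualification records absent → not met
Not met: 3 of 7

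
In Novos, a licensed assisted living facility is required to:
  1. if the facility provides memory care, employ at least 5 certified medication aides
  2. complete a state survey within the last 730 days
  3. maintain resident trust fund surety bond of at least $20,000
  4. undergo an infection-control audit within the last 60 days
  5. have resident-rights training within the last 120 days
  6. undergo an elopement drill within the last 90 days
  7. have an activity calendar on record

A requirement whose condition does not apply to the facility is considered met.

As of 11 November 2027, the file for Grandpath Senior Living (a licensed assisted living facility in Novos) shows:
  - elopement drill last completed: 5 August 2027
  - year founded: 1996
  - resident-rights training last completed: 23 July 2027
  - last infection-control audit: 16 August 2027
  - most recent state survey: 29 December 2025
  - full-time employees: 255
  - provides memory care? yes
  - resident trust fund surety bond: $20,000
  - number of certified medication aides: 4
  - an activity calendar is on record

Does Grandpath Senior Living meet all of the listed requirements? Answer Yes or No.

No

1. condition 'provides memory care' holds; certified medication aides 4 < 5 → not met
2. state survey 682 days ago vs limit 730 → met
3. resident trust fund surety bond $20,000 ≥ $20,000 → met
4. infection-control audit 87 days ago vs limit 60 → not met
5. resident-rights training 111 days ago vs limit 120 → met
6. elopement drill 98 days ago vs limit 90 → not met
7. activity calendar present → met
Not met: 1, 4, 6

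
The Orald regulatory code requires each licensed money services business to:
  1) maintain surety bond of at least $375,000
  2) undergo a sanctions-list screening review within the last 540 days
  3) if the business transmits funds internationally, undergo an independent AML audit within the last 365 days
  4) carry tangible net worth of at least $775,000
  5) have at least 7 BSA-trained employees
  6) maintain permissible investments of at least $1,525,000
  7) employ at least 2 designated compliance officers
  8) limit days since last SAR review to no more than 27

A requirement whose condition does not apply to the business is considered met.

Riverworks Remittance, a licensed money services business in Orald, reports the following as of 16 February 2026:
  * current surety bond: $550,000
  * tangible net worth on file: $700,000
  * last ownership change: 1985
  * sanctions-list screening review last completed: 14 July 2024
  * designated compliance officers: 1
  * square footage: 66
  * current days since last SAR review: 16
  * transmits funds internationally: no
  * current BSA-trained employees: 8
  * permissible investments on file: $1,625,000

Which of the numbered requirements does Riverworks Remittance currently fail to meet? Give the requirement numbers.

2, 4, 7

1. surety bond $550,000 ≥ $375,000 → met
2. sanctions-list screening review 582 days ago vs limit 540 → not met
3. condition 'transmits funds internationally' does not hold → requirement n/a → met
4. tangible net worth $700,000 < $775,000 → not met
5. BSA-trained employees 8 ≥ 7 → met
6. permissible investments $1,625,000 ≥ $1,525,000 → met
7. designated compliance officers 1 < 2 → not met
8. days since last SAR review 16 ≤ 27 → met
Not met: 2, 4, 7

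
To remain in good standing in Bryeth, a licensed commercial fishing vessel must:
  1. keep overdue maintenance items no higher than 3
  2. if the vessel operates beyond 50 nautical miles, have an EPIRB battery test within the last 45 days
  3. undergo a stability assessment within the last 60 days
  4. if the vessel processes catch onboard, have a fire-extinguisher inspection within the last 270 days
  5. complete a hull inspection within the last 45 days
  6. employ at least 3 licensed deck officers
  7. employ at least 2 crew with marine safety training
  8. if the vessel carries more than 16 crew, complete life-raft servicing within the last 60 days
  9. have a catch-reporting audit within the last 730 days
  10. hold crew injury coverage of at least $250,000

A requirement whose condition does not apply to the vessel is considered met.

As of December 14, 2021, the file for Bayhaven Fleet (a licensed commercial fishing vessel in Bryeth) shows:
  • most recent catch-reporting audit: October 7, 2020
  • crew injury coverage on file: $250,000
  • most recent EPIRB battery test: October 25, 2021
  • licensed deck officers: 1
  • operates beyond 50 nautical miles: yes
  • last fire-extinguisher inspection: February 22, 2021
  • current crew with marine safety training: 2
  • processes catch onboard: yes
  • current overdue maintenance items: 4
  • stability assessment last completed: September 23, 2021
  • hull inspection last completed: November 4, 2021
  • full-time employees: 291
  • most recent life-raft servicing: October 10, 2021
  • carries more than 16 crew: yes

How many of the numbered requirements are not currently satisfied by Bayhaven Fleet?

6

1. overdue maintenance items 4 > 3 → not met
2. condition 'operates beyond 50 nautical miles' holds; EPIRB battery test 50 days ago vs limit 45 → not met
3. stability assessment 82 days ago vs limit 60 → not met
4. condition 'processes catch onboard' holds; fire-extinguisher inspection 295 days ago vs limit 270 → not met
5. hull inspection 40 days ago vs limit 45 → met
6. licensed deck officers 1 < 3 → not met
7. crew with marine safety training 2 ≥ 2 → met
8. condition 'carries more than 16 crew' holds; life-raft servicing 65 days ago vs limit 60 → not met
9. catch-reporting audit 433 days ago vs limit 730 → met
10. crew injury coverage $250,000 ≥ $250,000 → met
Not met: 6 of 10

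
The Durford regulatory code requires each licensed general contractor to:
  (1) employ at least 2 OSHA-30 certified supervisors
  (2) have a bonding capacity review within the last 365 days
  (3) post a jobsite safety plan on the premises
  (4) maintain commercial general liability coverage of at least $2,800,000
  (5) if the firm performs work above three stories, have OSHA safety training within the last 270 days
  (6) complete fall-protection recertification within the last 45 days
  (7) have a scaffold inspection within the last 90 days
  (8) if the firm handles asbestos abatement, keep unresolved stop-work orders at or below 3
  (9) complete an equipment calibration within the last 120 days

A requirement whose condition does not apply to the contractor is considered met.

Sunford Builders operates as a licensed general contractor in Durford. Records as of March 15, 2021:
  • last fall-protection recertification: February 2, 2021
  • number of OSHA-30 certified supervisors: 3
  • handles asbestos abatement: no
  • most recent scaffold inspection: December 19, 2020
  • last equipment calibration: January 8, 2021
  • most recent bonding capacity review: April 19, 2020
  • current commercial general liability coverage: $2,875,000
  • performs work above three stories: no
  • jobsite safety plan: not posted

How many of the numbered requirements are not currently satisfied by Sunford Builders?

1. OSHA-30 certified supervisors 3 ≥ 2 → met
2. bonding capacity review 330 days ago vs limit 365 → met
3. jobsite safety plan absent → not met
4. commercial general liability coverage $2,875,000 ≥ $2,800,000 → met
5. condition 'performs work above three stories' does not hold → requirement n/a → met
6. fall-protection recertification 41 days ago vs limit 45 → met
7. scaffold inspection 86 days ago vs limit 90 → met
8. condition 'handles asbestos abatement' does not hold → requirement n/a → met
9. equipment calibration 66 days ago vs limit 120 → met
Not met: 1 of 9

1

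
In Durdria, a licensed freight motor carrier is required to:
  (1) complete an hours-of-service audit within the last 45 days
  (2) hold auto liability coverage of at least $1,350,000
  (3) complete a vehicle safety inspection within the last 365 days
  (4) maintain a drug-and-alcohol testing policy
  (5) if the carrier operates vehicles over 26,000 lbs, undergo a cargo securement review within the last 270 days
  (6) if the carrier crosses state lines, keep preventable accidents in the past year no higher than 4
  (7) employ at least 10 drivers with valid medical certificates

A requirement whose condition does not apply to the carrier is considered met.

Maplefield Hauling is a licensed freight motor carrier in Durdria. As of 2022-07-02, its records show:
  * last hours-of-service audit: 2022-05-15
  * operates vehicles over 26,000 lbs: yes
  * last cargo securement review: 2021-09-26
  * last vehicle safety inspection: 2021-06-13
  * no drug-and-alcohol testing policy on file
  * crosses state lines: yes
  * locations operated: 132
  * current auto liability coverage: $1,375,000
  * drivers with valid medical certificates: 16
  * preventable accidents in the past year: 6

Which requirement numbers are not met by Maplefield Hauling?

1. hours-of-service audit 48 days ago vs limit 45 → not met
2. auto liability coverage $1,375,000 ≥ $1,350,000 → met
3. vehicle safety inspection 384 days ago vs limit 365 → not met
4. drug-and-alcohol testing policy absent → not met
5. condition 'operates vehicles over 26,000 lbs' holds; cargo securement review 279 days ago vs limit 270 → not met
6. condition 'crosses state lines' holds; preventable accidents in the past year 6 > 4 → not met
7. drivers with valid medical certificates 16 ≥ 10 → met
Not met: 1, 3, 4, 5, 6

1, 3, 4, 5, 6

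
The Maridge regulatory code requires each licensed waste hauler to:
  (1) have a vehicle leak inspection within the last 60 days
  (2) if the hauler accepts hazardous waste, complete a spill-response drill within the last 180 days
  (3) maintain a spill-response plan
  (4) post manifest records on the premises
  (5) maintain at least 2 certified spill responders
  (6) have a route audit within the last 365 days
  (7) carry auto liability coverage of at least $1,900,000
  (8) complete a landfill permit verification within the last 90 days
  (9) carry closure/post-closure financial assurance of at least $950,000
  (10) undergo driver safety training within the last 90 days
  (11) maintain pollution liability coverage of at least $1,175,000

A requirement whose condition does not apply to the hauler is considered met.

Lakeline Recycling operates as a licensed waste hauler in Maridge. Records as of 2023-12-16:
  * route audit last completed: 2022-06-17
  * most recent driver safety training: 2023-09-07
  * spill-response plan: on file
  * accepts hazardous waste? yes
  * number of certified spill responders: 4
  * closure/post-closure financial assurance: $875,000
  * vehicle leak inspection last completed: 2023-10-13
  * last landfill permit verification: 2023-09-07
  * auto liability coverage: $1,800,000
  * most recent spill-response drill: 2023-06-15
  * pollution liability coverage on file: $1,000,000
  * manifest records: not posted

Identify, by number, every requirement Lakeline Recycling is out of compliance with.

1. vehicle leak inspection 64 days ago vs limit 60 → not met
2. condition 'accepts hazardous waste' holds; spill-response drill 184 days ago vs limit 180 → not met
3. spill-response plan present → met
4. manifest records absent → not met
5. certified spill responders 4 ≥ 2 → met
6. route audit 547 days ago vs limit 365 → not met
7. auto liability coverage $1,800,000 < $1,900,000 → not met
8. landfill permit verification 100 days ago vs limit 90 → not met
9. closure/post-closure financial assurance $875,000 < $950,000 → not met
10. driver safety training 100 days ago vs limit 90 → not met
11. pollution liability coverage $1,000,000 < $1,175,000 → not met
Not met: 1, 2, 4, 6, 7, 8, 9, 10, 11

1, 2, 4, 6, 7, 8, 9, 10, 11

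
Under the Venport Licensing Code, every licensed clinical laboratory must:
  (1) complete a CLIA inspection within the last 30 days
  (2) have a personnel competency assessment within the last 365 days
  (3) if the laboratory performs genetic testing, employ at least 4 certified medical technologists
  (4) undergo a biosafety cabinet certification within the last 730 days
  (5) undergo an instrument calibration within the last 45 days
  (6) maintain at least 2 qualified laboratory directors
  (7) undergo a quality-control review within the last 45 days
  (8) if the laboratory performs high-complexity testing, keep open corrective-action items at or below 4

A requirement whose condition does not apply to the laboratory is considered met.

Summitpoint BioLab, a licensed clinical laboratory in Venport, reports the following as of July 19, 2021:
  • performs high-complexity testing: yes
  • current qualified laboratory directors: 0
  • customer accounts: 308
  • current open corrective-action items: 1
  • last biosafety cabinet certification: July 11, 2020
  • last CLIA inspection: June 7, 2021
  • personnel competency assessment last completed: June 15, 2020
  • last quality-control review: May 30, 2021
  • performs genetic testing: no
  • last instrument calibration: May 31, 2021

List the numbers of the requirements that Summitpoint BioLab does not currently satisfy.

1. CLIA inspection 42 days ago vs limit 30 → not met
2. personnel competency assessment 399 days ago vs limit 365 → not met
3. condition 'performs genetic testing' does not hold → requirement n/a → met
4. biosafety cabinet certification 373 days ago vs limit 730 → met
5. instrument calibration 49 days ago vs limit 45 → not met
6. qualified laboratory directors 0 < 2 → not met
7. quality-control review 50 days ago vs limit 45 → not met
8. condition 'performs high-complexity testing' holds; open corrective-action items 1 ≤ 4 → met
Not met: 1, 2, 5, 6, 7

1, 2, 5, 6, 7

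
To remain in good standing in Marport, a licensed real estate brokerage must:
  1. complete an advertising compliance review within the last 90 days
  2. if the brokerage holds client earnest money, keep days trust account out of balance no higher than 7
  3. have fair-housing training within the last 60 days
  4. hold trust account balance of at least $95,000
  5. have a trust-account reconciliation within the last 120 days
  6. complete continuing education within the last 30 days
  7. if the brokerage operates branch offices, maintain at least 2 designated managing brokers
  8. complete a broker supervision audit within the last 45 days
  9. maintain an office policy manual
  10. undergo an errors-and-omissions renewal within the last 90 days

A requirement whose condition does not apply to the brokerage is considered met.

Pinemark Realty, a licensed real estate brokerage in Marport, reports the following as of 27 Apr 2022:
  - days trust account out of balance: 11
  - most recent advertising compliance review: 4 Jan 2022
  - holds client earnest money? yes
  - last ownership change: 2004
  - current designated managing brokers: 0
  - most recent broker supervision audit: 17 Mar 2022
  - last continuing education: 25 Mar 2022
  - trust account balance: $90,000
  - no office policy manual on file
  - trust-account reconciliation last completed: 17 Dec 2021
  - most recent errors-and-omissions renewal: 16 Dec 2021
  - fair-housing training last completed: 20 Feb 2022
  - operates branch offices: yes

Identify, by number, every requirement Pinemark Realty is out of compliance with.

1, 2, 3, 4, 5, 6, 7, 9, 10

1. advertising compliance review 113 days ago vs limit 90 → not met
2. condition 'holds client earnest money' holds; days trust account out of balance 11 > 7 → not met
3. fair-housing training 66 days ago vs limit 60 → not met
4. trust account balance $90,000 < $95,000 → not met
5. trust-account reconciliation 131 days ago vs limit 120 → not met
6. continuing education 33 days ago vs limit 30 → not met
7. condition 'operates branch offices' holds; designated managing brokers 0 < 2 → not met
8. broker supervision audit 41 days ago vs limit 45 → met
9. office policy manual absent → not met
10. errors-and-omissions renewal 132 days ago vs limit 90 → not met
Not met: 1, 2, 3, 4, 5, 6, 7, 9, 10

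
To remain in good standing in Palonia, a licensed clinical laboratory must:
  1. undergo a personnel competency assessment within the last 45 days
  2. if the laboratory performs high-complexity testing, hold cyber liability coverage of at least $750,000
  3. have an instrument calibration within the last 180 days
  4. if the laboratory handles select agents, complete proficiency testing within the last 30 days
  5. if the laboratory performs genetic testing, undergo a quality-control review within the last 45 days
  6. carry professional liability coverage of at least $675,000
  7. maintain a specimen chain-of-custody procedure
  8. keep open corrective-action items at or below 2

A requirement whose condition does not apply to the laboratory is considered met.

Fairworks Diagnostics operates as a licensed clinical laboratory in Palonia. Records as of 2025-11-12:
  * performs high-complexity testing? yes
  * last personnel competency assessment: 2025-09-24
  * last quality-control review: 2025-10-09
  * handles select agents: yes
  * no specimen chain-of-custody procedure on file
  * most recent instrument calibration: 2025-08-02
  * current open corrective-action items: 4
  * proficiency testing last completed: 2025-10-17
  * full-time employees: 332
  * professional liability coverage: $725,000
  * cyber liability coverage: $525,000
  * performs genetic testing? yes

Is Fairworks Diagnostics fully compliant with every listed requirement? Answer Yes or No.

No

1. personnel competency assessment 49 days ago vs limit 45 → not met
2. condition 'performs high-complexity testing' holds; cyber liability coverage $525,000 < $750,000 → not met
3. instrument calibration 102 days ago vs limit 180 → met
4. condition 'handles select agents' holds; proficiency testing 26 days ago vs limit 30 → met
5. condition 'performs genetic testing' holds; quality-control review 34 days ago vs limit 45 → met
6. professional liability coverage $725,000 ≥ $675,000 → met
7. specimen chain-of-custody procedure absent → not met
8. open corrective-action items 4 > 2 → not met
Not met: 1, 2, 7, 8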